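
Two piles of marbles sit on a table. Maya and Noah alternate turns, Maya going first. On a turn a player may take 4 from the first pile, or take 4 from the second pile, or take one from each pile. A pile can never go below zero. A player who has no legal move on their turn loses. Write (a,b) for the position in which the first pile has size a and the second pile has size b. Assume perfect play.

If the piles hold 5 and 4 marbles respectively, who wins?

Noah wins.

Compute win/loss labels from the base case upward. A position with no move is L. Any other position is W if it can reach an L in one move, else L.
No move ever increases a pile, so every position that can arise here has a ≤ 5 and b ≤ 4; it is enough to label the cells with 0 ≤ a ≤ 5 and 0 ≤ b ≤ 4.
Every move lowers a or b (never raises either), so fill the grid row by row in increasing a, and left to right within a row: each cell's successors are then already labelled.
      b=0  b=1  b=2  b=3  b=4
a=0:    L    L    L    L    W
a=1:    L    W    W    W    W
a=2:    L    W    L    L    W
a=3:    L    W    L    W    W
a=4:    W    W    W    W    L
a=5:    W    L    L    L    L
Cells with no legal move (terminal, hence L): (0,0), (0,1), (0,2), (0,3), (1,0), (2,0), (3,0).
The remaining L cells, each justified by listing all of its moves:
(2,2): L (sole option (1,1)(W) is W)
(2,3): L (sole option (1,2)(W) is W)
(3,2): L (sole option (2,1)(W) is W)
(4,4): L (options (0,4)(W), (4,0)(W), (3,3)(W) are all W)
(5,1): L (options (1,1)(W), (4,0)(W) are all W)
(5,2): L (options (1,2)(W), (4,1)(W) are all W)
(5,3): L (options (1,3)(W), (4,2)(W) are all W)
(5,4): L (options (1,4)(W), (5,0)(W), (4,3)(W) are all W)
Every other cell has at least one move into one of the L cells above, so it is W.
Every move from (5,4) reaches a W position, so the mover loses.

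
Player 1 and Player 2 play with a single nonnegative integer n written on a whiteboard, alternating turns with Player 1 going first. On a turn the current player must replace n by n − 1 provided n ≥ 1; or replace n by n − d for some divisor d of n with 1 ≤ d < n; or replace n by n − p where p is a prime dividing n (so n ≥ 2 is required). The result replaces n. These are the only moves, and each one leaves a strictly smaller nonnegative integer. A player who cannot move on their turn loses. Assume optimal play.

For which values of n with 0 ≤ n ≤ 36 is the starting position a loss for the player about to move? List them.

Build the W/L table. Terminal = L. A non-terminal position is W if it has a move to some L; otherwise it is L.
n=0: no move → L
n=1: can move to 0, which is L ⇒ W
n=2: can move to 0, which is L ⇒ W
n=3: can move to 0, which is L ⇒ W
n=4: moves to 2(W), 3(W); every one is W ⇒ L
n=5: can move to 0, which is L ⇒ W
n=6: can move to 4, which is L ⇒ W
n=7: can move to 0, which is L ⇒ W
n=8: can move to 4, which is L ⇒ W
n=9: moves to 6(W), 8(W); every one is W ⇒ L
n=10: can move to 9, which is L ⇒ W
n=11: can move to 0, which is L ⇒ W
n=12: can move to 9, which is L ⇒ W
n=13: can move to 0, which is L ⇒ W
n=14: moves to 7(W), 12(W), 13(W); every one is W ⇒ L
n=15: can move to 14, which is L ⇒ W
n=16: can move to 14, which is L ⇒ W
n=17: can move to 0, which is L ⇒ W
n=18: can move to 9, which is L ⇒ W
n=19: can move to 0, which is L ⇒ W
n=20: moves to 10(W), 15(W), 16(W), 18(W), 19(W); every one is W ⇒ L
n=21: can move to 14, which is L ⇒ W
n=22: can move to 20, which is L ⇒ W
n=23: can move to 0, which is L ⇒ W
n=24: can move to 20, which is L ⇒ W
n=25: can move to 20, which is L ⇒ W
n=26: moves to 13(W), 24(W), 25(W); every one is W ⇒ L
n=27: can move to 26, which is L ⇒ W
n=28: can move to 14, which is L ⇒ W
n=29: can move to 0, which is L ⇒ W
n=30: can move to 20, which is L ⇒ W
n=31: can move to 0, which is L ⇒ W
n=32: moves to 16(W), 24(W), 28(W), 30(W), 31(W); every one is W ⇒ L
n=33: can move to 32, which is L ⇒ W
n=34: can move to 32, which is L ⇒ W
n=35: moves to 28(W), 30(W), 34(W); every one is W ⇒ L
n=36: can move to 32, which is L ⇒ W
The losing starting values of n are exactly the entries labelled L in this table (8 of them).

0, 4, 9, 14, 20, 26, 32, 35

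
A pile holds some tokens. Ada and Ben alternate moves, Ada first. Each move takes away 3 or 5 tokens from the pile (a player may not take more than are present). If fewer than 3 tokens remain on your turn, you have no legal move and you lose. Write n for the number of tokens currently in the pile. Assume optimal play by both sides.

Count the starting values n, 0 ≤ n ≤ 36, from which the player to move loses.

15

Use the standard recursion: the mover loses at a terminal position; elsewhere, the mover wins exactly when some move hands the opponent an L position.
n=0: no move → L
n=1: no move → L
n=2: no move → L
n=3: can move to 0, which is L ⇒ W
n=4: can move to 1, which is L ⇒ W
n=5: can move to 2, which is L ⇒ W
n=6: can move to 1, which is L ⇒ W
n=7: can move to 2, which is L ⇒ W
n=8: moves to 5(W), 3(W); every one is W ⇒ L
n=9: moves to 6(W), 4(W); every one is W ⇒ L
n=10: moves to 7(W), 5(W); every one is W ⇒ L
n=11: can move to 8, which is L ⇒ W
n=12: can move to 9, which is L ⇒ W
n=13: can move to 10, which is L ⇒ W
n=14: can move to 9, which is L ⇒ W
n=15: can move to 10, which is L ⇒ W
n=16: moves to 13(W), 11(W); every one is W ⇒ L
n=17: moves to 14(W), 12(W); every one is W ⇒ L
n=18: moves to 15(W), 13(W); every one is W ⇒ L
n=19: can move to 16, which is L ⇒ W
n=20: can move to 17, which is L ⇒ W
n=21: can move to 18, which is L ⇒ W
n=22: can move to 17, which is L ⇒ W
n=23: can move to 18, which is L ⇒ W
n=24: moves to 21(W), 19(W); every one is W ⇒ L
n=25: moves to 22(W), 20(W); every one is W ⇒ L
n=26: moves to 23(W), 21(W); every one is W ⇒ L
n=27: can move to 24, which is L ⇒ W
n=28: can move to 25, which is L ⇒ W
n=29: can move to 26, which is L ⇒ W
n=30: can move to 25, which is L ⇒ W
n=31: can move to 26, which is L ⇒ W
n=32: moves to 29(W), 27(W); every one is W ⇒ L
n=33: moves to 30(W), 28(W); every one is W ⇒ L
n=34: moves to 31(W), 29(W); every one is W ⇒ L
n=35: can move to 32, which is L ⇒ W
n=36: can move to 33, which is L ⇒ W
L entries with 0 ≤ n ≤ 36: n = 0, 1, 2, 8, 9, 10, 16, 17, 18, 24, 25, 26, 32, 33, 34; that makes 15.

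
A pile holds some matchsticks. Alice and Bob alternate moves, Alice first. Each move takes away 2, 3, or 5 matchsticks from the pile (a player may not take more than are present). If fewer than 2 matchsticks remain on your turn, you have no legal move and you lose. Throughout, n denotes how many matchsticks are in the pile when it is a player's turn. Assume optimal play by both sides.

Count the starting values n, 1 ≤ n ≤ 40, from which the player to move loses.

11

Build the W/L table. Terminal = L. A non-terminal position is W if it has a move to some L; otherwise it is L.
n=0: no move → L
n=1: no move → L
n=2: →0(L), so W
n=3: →1(L), so W
n=4: →1(L), so W
n=5: →0(L), so W
n=6: →1(L), so W
n=7: →5(W), 4(W), 2(W) — all W, so L
n=8: →6(W), 5(W), 3(W) — all W, so L
n=9: →7(L), so W
n=10: →8(L), so W
n=11: →8(L), so W
n=12: →7(L), so W
n=13: →8(L), so W
n=14: →12(W), 11(W), 9(W) — all W, so L
n=15: →13(W), 12(W), 10(W) — all W, so L
n=16: →14(L), so W
n=17: →15(L), so W
n=18: →15(L), so W
n=19: →14(L), so W
n=20: →15(L), so W
n=21: →19(W), 18(W), 16(W) — all W, so L
n=22: →20(W), 19(W), 17(W) — all W, so L
n=23: →21(L), so W
n=24: →22(L), so W
n=25: →22(L), so W
n=26: →21(L), so W
n=27: →22(L), so W
n=28: →26(W), 25(W), 23(W) — all W, so L
n=29: →27(W), 26(W), 24(W) — all W, so L
n=30: →28(L), so W
n=31: →29(L), so W
n=32: →29(L), so W
n=33: →28(L), so W
n=34: →29(L), so W
n=35: →33(W), 32(W), 30(W) — all W, so L
n=36: →34(W), 33(W), 31(W) — all W, so L
n=37: →35(L), so W
n=38: →36(L), so W
n=39: →36(L), so W
n=40: →35(L), so W
L entries with 1 ≤ n ≤ 40 (n=0 is outside the asked range and is not counted): n = 1, 7, 8, 14, 15, 21, 22, 28, 29, 35, 36; that makes 11.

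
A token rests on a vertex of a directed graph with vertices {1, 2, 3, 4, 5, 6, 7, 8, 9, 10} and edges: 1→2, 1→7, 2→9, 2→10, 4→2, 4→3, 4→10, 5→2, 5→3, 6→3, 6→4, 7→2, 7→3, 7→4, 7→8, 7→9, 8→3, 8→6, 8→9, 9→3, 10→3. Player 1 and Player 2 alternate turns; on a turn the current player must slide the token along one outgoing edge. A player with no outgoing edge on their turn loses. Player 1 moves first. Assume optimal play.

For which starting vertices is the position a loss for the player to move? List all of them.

2, 3

Build the W/L table. Terminal = L. A non-terminal position is W if it has a move to some L; otherwise it is L.
Every edge goes from a vertex to one that appears earlier in the order 3, 9, 10, 2, 4, 6, 8, 7, 1, 5, so processing vertices in that order labels each vertex after all of its successors.
3: no outgoing edge → L
9: can move to 3, which is L ⇒ W
10: can move to 3, which is L ⇒ W
2: moves to 10(W), 9(W); every one is W ⇒ L
4: can move to 2, which is L ⇒ W
6: can move to 3, which is L ⇒ W
8: can move to 3, which is L ⇒ W
7: can move to 2, which is L ⇒ W
1: can move to 2, which is L ⇒ W
5: can move to 2, which is L ⇒ W
The losing starting vertices are exactly the entries labelled L in this table (2 of them).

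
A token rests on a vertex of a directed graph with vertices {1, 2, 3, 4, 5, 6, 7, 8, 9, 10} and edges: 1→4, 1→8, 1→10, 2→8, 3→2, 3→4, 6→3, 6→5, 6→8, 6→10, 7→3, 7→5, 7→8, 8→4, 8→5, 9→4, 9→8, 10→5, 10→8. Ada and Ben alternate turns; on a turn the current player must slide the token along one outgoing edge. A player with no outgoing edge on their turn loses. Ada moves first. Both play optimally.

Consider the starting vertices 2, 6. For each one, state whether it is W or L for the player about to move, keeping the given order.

2: L, 6: W

Work bottom-up. With no move the player to move loses. Otherwise the position is W if at least one move leads to an L position for the opponent, and L if every move leads to a W.
Every edge goes from a vertex to one that appears earlier in the order 5, 4, 8, 10, 9, 2, 3, 7, 1, 6, so processing vertices in that order labels each vertex after all of its successors.
5: no outgoing edge → L
4: no outgoing edge → L
8: can move to 4, which is L ⇒ W
10: can move to 5, which is L ⇒ W
9: can move to 4, which is L ⇒ W
2: the only move is to 8(W), a W ⇒ L
3: can move to 2, which is L ⇒ W
7: can move to 5, which is L ⇒ W
1: can move to 4, which is L ⇒ W
6: can move to 5, which is L ⇒ W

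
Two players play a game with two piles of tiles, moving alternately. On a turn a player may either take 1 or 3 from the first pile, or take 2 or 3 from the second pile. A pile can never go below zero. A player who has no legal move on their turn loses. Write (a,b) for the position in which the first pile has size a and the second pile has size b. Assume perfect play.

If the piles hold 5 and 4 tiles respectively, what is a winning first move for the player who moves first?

Positions with no move are L. A position that does have a move is losing for the player to move precisely when every available move leads to a winning position for the opponent. Fill in the labels:
No move ever increases a pile, so every position that can arise here has a ≤ 5 and b ≤ 4; it is enough to label the cells with 0 ≤ a ≤ 5 and 0 ≤ b ≤ 4.
Every move lowers a or b (never raises either), so fill the grid row by row in increasing a, and left to right within a row: each cell's successors are then already labelled.
      b=0  b=1  b=2  b=3  b=4
a=0:    L    L    W    W    W
a=1:    W    W    L    L    W
a=2:    L    L    W    W    W
a=3:    W    W    L    L    W
a=4:    L    L    W    W    W
a=5:    W    W    L    L    W
Cells with no legal move (terminal, hence L): (0,0), (0,1).
The remaining L cells, each justified by listing all of its moves:
(1,2): L (options (0,2)(W), (1,0)(W) are all W)
(1,3): L (options (0,3)(W), (1,1)(W), (1,0)(W) are all W)
(2,0): L (sole option (1,0)(W) is W)
(2,1): L (sole option (1,1)(W) is W)
(3,2): L (options (2,2)(W), (0,2)(W), (3,0)(W) are all W)
(3,3): L (options (2,3)(W), (0,3)(W), (3,1)(W), (3,0)(W) are all W)
(4,0): L (options (3,0)(W), (1,0)(W) are all W)
(4,1): L (options (3,1)(W), (1,1)(W) are all W)
(5,2): L (options (4,2)(W), (2,2)(W), (5,0)(W) are all W)
(5,3): L (options (4,3)(W), (2,3)(W), (5,1)(W), (5,0)(W) are all W)
Every other cell has at least one move into one of the L cells above, so it is W.
From (5,4), the L positions reachable in one move are: (5,2).

Move to (5,2).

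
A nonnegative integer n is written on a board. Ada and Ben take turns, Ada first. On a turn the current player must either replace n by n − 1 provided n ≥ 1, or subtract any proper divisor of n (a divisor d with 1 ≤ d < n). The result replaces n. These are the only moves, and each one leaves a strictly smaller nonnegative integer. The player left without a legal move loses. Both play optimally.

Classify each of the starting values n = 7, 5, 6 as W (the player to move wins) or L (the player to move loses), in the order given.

Label each position W (a win for the player to move) or L (a loss). A position with no legal move is L; any other position is W exactly when some move reaches an L, and L when every move reaches a W.
n=0: no move → L
n=1: can move to 0, which is L ⇒ W
n=2: the only move is to 1(W), a W ⇒ L
n=3: can move to 2, which is L ⇒ W
n=4: can move to 2, which is L ⇒ W
n=5: the only move is to 4(W), a W ⇒ L
n=6: can move to 5, which is L ⇒ W
n=7: the only move is to 6(W), a W ⇒ L

7: L, 5: L, 6: W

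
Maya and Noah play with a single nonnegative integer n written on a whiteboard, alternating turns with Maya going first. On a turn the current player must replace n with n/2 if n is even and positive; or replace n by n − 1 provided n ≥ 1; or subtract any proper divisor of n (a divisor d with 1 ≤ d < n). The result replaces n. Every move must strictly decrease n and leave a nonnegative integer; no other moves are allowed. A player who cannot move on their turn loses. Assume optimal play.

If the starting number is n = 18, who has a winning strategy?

Maya wins.

Classify positions by backward induction: terminal positions (no move available) are L. From any other position, the mover wins iff some move reaches an L.
n=0: no move → L
n=1: can move to 0, which is L ⇒ W
n=2: the only move is to 1(W), a W ⇒ L
n=3: can move to 2, which is L ⇒ W
n=4: can move to 2, which is L ⇒ W
n=5: the only move is to 4(W), a W ⇒ L
n=6: can move to 5, which is L ⇒ W
n=7: the only move is to 6(W), a W ⇒ L
n=8: can move to 7, which is L ⇒ W
n=9: moves to 6(W), 8(W); every one is W ⇒ L
n=10: can move to 5, which is L ⇒ W
n=11: the only move is to 10(W), a W ⇒ L
n=12: can move to 9, which is L ⇒ W
n=13: the only move is to 12(W), a W ⇒ L
n=14: can move to 7, which is L ⇒ W
n=15: moves to 10(W), 12(W), 14(W); every one is W ⇒ L
n=16: can move to 15, which is L ⇒ W
n=17: the only move is to 16(W), a W ⇒ L
n=18: can move to 9, which is L ⇒ W
The starting position 18 is W: Maya should move to 9, handing over an L position.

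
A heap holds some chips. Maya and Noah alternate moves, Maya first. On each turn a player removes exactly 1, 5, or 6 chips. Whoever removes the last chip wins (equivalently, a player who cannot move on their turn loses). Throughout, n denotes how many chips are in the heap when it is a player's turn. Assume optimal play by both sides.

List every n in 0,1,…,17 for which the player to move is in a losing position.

0, 2, 4, 11, 13, 15

Classify positions by backward induction: terminal positions (no move available) are L. From any other position, the mover wins iff some move reaches an L.
n=0: no move → L
n=1: W (go to 0, an L position)
n=2: L (sole option 1(W) is W)
n=3: W (go to 2, an L position)
n=4: L (sole option 3(W) is W)
n=5: W (go to 4, an L position)
n=6: W (go to 0, an L position)
n=7: W (go to 2, an L position)
n=8: W (go to 2, an L position)
n=9: W (go to 4, an L position)
n=10: W (go to 4, an L position)
n=11: L (options 10(W), 6(W), 5(W) are all W)
n=12: W (go to 11, an L position)
n=13: L (options 12(W), 8(W), 7(W) are all W)
n=14: W (go to 13, an L position)
n=15: L (options 14(W), 10(W), 9(W) are all W)
n=16: W (go to 15, an L position)
n=17: W (go to 11, an L position)
The losing starting values of n are exactly the entries labelled L in this table (6 of them).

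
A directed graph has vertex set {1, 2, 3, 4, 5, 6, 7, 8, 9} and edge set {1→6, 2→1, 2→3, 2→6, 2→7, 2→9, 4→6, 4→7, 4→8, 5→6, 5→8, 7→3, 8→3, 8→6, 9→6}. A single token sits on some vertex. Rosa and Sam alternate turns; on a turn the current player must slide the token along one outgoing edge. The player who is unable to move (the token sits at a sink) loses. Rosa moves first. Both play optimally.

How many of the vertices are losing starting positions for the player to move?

Classify positions by backward induction: terminal positions (no move available) are L. From any other position, the mover wins iff some move reaches an L.
Every edge goes from a vertex to one that appears earlier in the order 6, 3, 8, 5, 7, 4, 1, 9, 2, so processing vertices in that order labels each vertex after all of its successors.
6: no outgoing edge → L
3: no outgoing edge → L
8: reaches L-position 3 → W
5: reaches L-position 6 → W
7: reaches L-position 3 → W
4: reaches L-position 6 → W
1: reaches L-position 6 → W
9: reaches L-position 6 → W
2: reaches L-position 3 → W
The L vertices are 3, 6; that is 2 in all.

2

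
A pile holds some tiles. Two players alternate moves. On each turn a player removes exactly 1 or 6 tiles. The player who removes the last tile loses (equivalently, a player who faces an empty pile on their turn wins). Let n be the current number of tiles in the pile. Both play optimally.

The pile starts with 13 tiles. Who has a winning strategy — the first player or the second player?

The first player wins.

Build the W/L table. Terminal = W. A non-terminal position is W if it has a move to some L; otherwise it is L.
n=0: no move; the opponent has just taken the last tile and therefore loses → W
n=1: only reaches 0(W), which is W → L
n=2: reaches L-position 1 → W
n=3: only reaches 2(W), which is W → L
n=4: reaches L-position 3 → W
n=5: only reaches 4(W), which is W → L
n=6: reaches L-position 5 → W
n=7: reaches L-position 1 → W
n=8: only reaches 7(W), 2(W), all W → L
n=9: reaches L-position 8 → W
n=10: only reaches 9(W), 4(W), all W → L
n=11: reaches L-position 10 → W
n=12: only reaches 11(W), 6(W), all W → L
n=13: reaches L-position 12 → W
The starting position 13 is W: the player to move should remove 1, leaving 12, handing over an L position.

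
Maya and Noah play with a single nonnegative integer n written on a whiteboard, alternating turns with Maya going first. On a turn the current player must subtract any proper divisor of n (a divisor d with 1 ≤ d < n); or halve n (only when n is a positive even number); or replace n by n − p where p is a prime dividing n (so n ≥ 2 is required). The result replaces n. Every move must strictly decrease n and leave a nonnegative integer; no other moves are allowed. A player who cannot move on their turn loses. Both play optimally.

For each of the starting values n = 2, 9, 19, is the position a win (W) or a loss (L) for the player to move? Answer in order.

2: W, 9: L, 19: W

Use the standard recursion: the mover loses at a terminal position; elsewhere, the mover wins exactly when some move hands the opponent an L position.
n=0: no move → L
n=1: no move → L
n=2: can move to 0, which is L ⇒ W
n=3: can move to 0, which is L ⇒ W
n=4: moves to 2(W), 3(W); every one is W ⇒ L
n=5: can move to 0, which is L ⇒ W
n=6: can move to 4, which is L ⇒ W
n=7: can move to 0, which is L ⇒ W
n=8: can move to 4, which is L ⇒ W
n=9: moves to 6(W), 8(W); every one is W ⇒ L
n=10: can move to 9, which is L ⇒ W
n=11: can move to 0, which is L ⇒ W
n=12: can move to 9, which is L ⇒ W
n=13: can move to 0, which is L ⇒ W
n=14: moves to 7(W), 12(W), 13(W); every one is W ⇒ L
n=15: can move to 14, which is L ⇒ W
n=16: can move to 14, which is L ⇒ W
n=17: can move to 0, which is L ⇒ W
n=18: can move to 9, which is L ⇒ W
n=19: can move to 0, which is L ⇒ W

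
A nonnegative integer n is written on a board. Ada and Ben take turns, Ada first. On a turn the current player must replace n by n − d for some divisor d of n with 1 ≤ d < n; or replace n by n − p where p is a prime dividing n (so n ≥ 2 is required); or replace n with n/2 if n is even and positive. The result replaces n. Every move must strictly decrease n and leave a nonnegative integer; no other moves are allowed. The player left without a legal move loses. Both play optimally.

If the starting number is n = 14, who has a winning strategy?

Ben wins.

Build the W/L table. Terminal = L. A non-terminal position is W if it has a move to some L; otherwise it is L.
n=0: no move → L
n=1: no move → L
n=2: W (go to 0, an L position)
n=3: W (go to 0, an L position)
n=4: L (options 2(W), 3(W) are all W)
n=5: W (go to 0, an L position)
n=6: W (go to 4, an L position)
n=7: W (go to 0, an L position)
n=8: W (go to 4, an L position)
n=9: L (options 6(W), 8(W) are all W)
n=10: W (go to 9, an L position)
n=11: W (go to 0, an L position)
n=12: W (go to 9, an L position)
n=13: W (go to 0, an L position)
n=14: L (options 7(W), 12(W), 13(W) are all W)
The starting position 14 is L: whatever Ada does, the opponent receives a W position.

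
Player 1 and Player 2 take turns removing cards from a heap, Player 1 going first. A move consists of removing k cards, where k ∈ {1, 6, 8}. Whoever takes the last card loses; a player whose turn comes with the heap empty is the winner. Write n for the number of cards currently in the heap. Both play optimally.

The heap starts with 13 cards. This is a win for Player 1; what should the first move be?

Build the W/L table. Terminal = W. A non-terminal position is W if it has a move to some L; otherwise it is L.
n=0: no move; the opponent has just taken the last card and therefore loses → W
n=1: L (sole option 0(W) is W)
n=2: W (go to 1, an L position)
n=3: L (sole option 2(W) is W)
n=4: W (go to 3, an L position)
n=5: L (sole option 4(W) is W)
n=6: W (go to 5, an L position)
n=7: W (go to 1, an L position)
n=8: L (options 7(W), 2(W), 0(W) are all W)
n=9: W (go to 8, an L position)
n=10: L (options 9(W), 4(W), 2(W) are all W)
n=11: W (go to 10, an L position)
n=12: L (options 11(W), 6(W), 4(W) are all W)
n=13: W (go to 12, an L position)
From 13, the L positions reachable in one move are: 12, 5. Any move reaching one of these is winning.

Remove 1, leaving 12.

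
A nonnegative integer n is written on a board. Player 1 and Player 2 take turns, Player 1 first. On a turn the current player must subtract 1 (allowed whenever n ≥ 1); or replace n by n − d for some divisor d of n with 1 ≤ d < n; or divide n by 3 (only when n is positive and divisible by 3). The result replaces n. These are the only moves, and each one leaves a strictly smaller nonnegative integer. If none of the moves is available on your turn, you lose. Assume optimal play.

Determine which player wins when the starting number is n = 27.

Classify positions by backward induction: terminal positions (no move available) are L. From any other position, the mover wins iff some move reaches an L.
n=0: no move → L
n=1: can move to 0, which is L ⇒ W
n=2: the only move is to 1(W), a W ⇒ L
n=3: can move to 2, which is L ⇒ W
n=4: can move to 2, which is L ⇒ W
n=5: the only move is to 4(W), a W ⇒ L
n=6: can move to 2, which is L ⇒ W
n=7: the only move is to 6(W), a W ⇒ L
n=8: can move to 7, which is L ⇒ W
n=9: moves to 3(W), 6(W), 8(W); every one is W ⇒ L
n=10: can move to 5, which is L ⇒ W
n=11: the only move is to 10(W), a W ⇒ L
n=12: can move to 9, which is L ⇒ W
n=13: the only move is to 12(W), a W ⇒ L
n=14: can move to 7, which is L ⇒ W
n=15: can move to 5, which is L ⇒ W
n=16: moves to 8(W), 12(W), 14(W), 15(W); every one is W ⇒ L
n=17: can move to 16, which is L ⇒ W
n=18: can move to 9, which is L ⇒ W
n=19: the only move is to 18(W), a W ⇒ L
n=20: can move to 16, which is L ⇒ W
n=21: can move to 7, which is L ⇒ W
n=22: can move to 11, which is L ⇒ W
n=23: the only move is to 22(W), a W ⇒ L
n=24: can move to 16, which is L ⇒ W
n=25: moves to 20(W), 24(W); every one is W ⇒ L
n=26: can move to 13, which is L ⇒ W
n=27: can move to 9, which is L ⇒ W
The starting position 27 is W: Player 1 should move to 9, handing over an L position.

Player 1 wins.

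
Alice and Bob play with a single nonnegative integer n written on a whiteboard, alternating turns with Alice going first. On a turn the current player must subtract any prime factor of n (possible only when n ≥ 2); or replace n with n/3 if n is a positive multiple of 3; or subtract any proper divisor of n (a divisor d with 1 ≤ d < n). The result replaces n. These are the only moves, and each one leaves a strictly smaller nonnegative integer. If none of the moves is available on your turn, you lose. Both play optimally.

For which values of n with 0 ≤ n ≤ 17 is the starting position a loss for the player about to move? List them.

Positions with no move are L. A position that does have a move is losing for the player to move precisely when every available move leads to a winning position for the opponent. Fill in the labels:
n=0: no move → L
n=1: no move → L
n=2: reaches L-position 0 → W
n=3: reaches L-position 0 → W
n=4: only reaches 2(W), 3(W), all W → L
n=5: reaches L-position 0 → W
n=6: reaches L-position 4 → W
n=7: reaches L-position 0 → W
n=8: reaches L-position 4 → W
n=9: only reaches 3(W), 6(W), 8(W), all W → L
n=10: reaches L-position 9 → W
n=11: reaches L-position 0 → W
n=12: reaches L-position 4 → W
n=13: reaches L-position 0 → W
n=14: only reaches 7(W), 12(W), 13(W), all W → L
n=15: reaches L-position 14 → W
n=16: reaches L-position 14 → W
n=17: reaches L-position 0 → W
Reading off the rows marked L gives the requested list; there are 5 such values of n.

0, 1, 4, 9, 14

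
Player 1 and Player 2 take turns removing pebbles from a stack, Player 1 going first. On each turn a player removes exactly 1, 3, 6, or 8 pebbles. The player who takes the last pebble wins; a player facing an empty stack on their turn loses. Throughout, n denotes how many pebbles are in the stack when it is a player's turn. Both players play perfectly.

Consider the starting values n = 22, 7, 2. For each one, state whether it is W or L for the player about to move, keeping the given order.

22: L, 7: W, 2: L

Classify positions by backward induction: terminal positions (no move available) are L. From any other position, the mover wins iff some move reaches an L.
n=0: no move → L
n=1: reaches L-position 0 → W
n=2: only reaches 1(W), which is W → L
n=3: reaches L-position 2 → W
n=4: only reaches 3(W), 1(W), all W → L
n=5: reaches L-position 4 → W
n=6: reaches L-position 0 → W
n=7: reaches L-position 4 → W
n=8: reaches L-position 2 → W
n=9: only reaches 8(W), 6(W), 3(W), 1(W), all W → L
n=10: reaches L-position 9 → W
n=11: only reaches 10(W), 8(W), 5(W), 3(W), all W → L
n=12: reaches L-position 11 → W
n=13: only reaches 12(W), 10(W), 7(W), 5(W), all W → L
n=14: reaches L-position 13 → W
n=15: reaches L-position 9 → W
n=16: reaches L-position 13 → W
n=17: reaches L-position 11 → W
n=18: only reaches 17(W), 15(W), 12(W), 10(W), all W → L
n=19: reaches L-position 18 → W
n=20: only reaches 19(W), 17(W), 14(W), 12(W), all W → L
n=21: reaches L-position 20 → W
n=22: only reaches 21(W), 19(W), 16(W), 14(W), all W → L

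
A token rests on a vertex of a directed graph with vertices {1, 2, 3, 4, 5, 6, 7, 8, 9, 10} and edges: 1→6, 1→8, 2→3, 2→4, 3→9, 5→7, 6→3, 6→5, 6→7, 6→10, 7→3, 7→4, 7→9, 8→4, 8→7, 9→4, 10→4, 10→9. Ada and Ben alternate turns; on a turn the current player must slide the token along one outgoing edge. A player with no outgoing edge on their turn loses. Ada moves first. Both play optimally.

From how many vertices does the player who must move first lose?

4

Compute win/loss labels from the base case upward. A position with no move is L. Any other position is W if it can reach an L in one move, else L.
Every edge goes from a vertex to one that appears earlier in the order 4, 9, 3, 10, 7, 8, 5, 2, 6, 1, so processing vertices in that order labels each vertex after all of its successors.
4: no outgoing edge → L
9: reaches L-position 4 → W
3: only reaches 9(W), which is W → L
10: reaches L-position 4 → W
7: reaches L-position 3 → W
8: reaches L-position 4 → W
5: only reaches 7(W), which is W → L
2: reaches L-position 3 → W
6: reaches L-position 5 → W
1: only reaches 6(W), 8(W), all W → L
The L vertices are 1, 3, 4, 5; that is 4 in all.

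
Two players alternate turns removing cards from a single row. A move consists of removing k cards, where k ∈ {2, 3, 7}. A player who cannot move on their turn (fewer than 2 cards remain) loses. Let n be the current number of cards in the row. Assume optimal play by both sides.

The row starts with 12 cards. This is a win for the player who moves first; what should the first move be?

Positions with no move are L. A position that does have a move is losing for the player to move precisely when every available move leads to a winning position for the opponent. Fill in the labels:
n=0: no move → L
n=1: no move → L
n=2: can move to 0, which is L ⇒ W
n=3: can move to 1, which is L ⇒ W
n=4: can move to 1, which is L ⇒ W
n=5: moves to 3(W), 2(W); every one is W ⇒ L
n=6: moves to 4(W), 3(W); every one is W ⇒ L
n=7: can move to 5, which is L ⇒ W
n=8: can move to 6, which is L ⇒ W
n=9: can move to 6, which is L ⇒ W
n=10: moves to 8(W), 7(W), 3(W); every one is W ⇒ L
n=11: moves to 9(W), 8(W), 4(W); every one is W ⇒ L
n=12: can move to 10, which is L ⇒ W
From 12, the L positions reachable in one move are: 10, 5. Any move reaching one of these is winning.

Remove 2, leaving 10.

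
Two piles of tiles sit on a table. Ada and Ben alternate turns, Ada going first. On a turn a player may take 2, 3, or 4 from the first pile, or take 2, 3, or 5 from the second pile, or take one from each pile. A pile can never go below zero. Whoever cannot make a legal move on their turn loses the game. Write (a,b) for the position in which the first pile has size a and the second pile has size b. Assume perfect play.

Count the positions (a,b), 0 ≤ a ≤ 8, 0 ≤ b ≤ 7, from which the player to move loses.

Use the standard recursion: the mover loses at a terminal position; elsewhere, the mover wins exactly when some move hands the opponent an L position.
Every move lowers a or b (never raises either), so fill the grid row by row in increasing a, and left to right within a row: each cell's successors are then already labelled.
      b=0  b=1  b=2  b=3  b=4  b=5  b=6  b=7
a=0:    L    L    W    W    W    W    W    L
a=1:    L    W    W    W    L    W    W    W
a=2:    W    W    L    L    W    W    W    W
a=3:    W    W    L    W    W    W    L    W
a=4:    W    W    W    W    W    L    L    W
a=5:    W    L    W    W    W    L    W    W
a=6:    L    L    W    W    W    W    W    L
a=7:    L    W    W    W    L    W    W    W
a=8:    W    W    L    L    W    W    W    W
Cells with no legal move (terminal, hence L): (0,0), (0,1), (1,0).
The remaining L cells, each justified by listing all of its moves:
(0,7): L (options (0,5)(W), (0,4)(W), (0,2)(W) are all W)
(1,4): L (options (1,2)(W), (1,1)(W), (0,3)(W) are all W)
(2,2): L (options (0,2)(W), (2,0)(W), (1,1)(W) are all W)
(2,3): L (options (0,3)(W), (2,1)(W), (2,0)(W), (1,2)(W) are all W)
(3,2): L (options (1,2)(W), (0,2)(W), (3,0)(W), (2,1)(W) are all W)
(3,6): L (options (1,6)(W), (0,6)(W), (3,4)(W), (3,3)(W), (3,1)(W), (2,5)(W) are all W)
(4,5): L (options (2,5)(W), (1,5)(W), (0,5)(W), (4,3)(W), (4,2)(W), (4,0)(W), (3,4)(W) are all W)
(4,6): L (options (2,6)(W), (1,6)(W), (0,6)(W), (4,4)(W), (4,3)(W), (4,1)(W), (3,5)(W) are all W)
(5,1): L (options (3,1)(W), (2,1)(W), (1,1)(W), (4,0)(W) are all W)
(5,5): L (options (3,5)(W), (2,5)(W), (1,5)(W), (5,3)(W), (5,2)(W), (5,0)(W), (4,4)(W) are all W)
(6,0): L (options (4,0)(W), (3,0)(W), (2,0)(W) are all W)
(6,1): L (options (4,1)(W), (3,1)(W), (2,1)(W), (5,0)(W) are all W)
(6,7): L (options (4,7)(W), (3,7)(W), (2,7)(W), (6,5)(W), (6,4)(W), (6,2)(W), (5,6)(W) are all W)
(7,0): L (options (5,0)(W), (4,0)(W), (3,0)(W) are all W)
(7,4): L (options (5,4)(W), (4,4)(W), (3,4)(W), (7,2)(W), (7,1)(W), (6,3)(W) are all W)
(8,2): L (options (6,2)(W), (5,2)(W), (4,2)(W), (8,0)(W), (7,1)(W) are all W)
(8,3): L (options (6,3)(W), (5,3)(W), (4,3)(W), (8,1)(W), (8,0)(W), (7,2)(W) are all W)
Every other cell has at least one move into one of the L cells above, so it is W.
L cells per row: a=0: 3, a=1: 2, a=2: 2, a=3: 2, a=4: 2, a=5: 2, a=6: 3, a=7: 2, a=8: 2; total 20.

20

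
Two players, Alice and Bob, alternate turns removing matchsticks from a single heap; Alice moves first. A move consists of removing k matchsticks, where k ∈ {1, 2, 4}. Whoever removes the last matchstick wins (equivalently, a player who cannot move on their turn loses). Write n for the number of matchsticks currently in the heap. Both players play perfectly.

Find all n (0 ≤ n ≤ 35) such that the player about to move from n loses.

Use the standard recursion: the mover loses at a terminal position; elsewhere, the mover wins exactly when some move hands the opponent an L position.
n=0: no move → L
n=1: can move to 0, which is L ⇒ W
n=2: can move to 0, which is L ⇒ W
n=3: moves to 2(W), 1(W); every one is W ⇒ L
n=4: can move to 3, which is L ⇒ W
n=5: can move to 3, which is L ⇒ W
n=6: moves to 5(W), 4(W), 2(W); every one is W ⇒ L
n=7: can move to 6, which is L ⇒ W
n=8: can move to 6, which is L ⇒ W
n=9: moves to 8(W), 7(W), 5(W); every one is W ⇒ L
n=10: can move to 9, which is L ⇒ W
n=11: can move to 9, which is L ⇒ W
n=12: moves to 11(W), 10(W), 8(W); every one is W ⇒ L
n=13: can move to 12, which is L ⇒ W
n=14: can move to 12, which is L ⇒ W
n=15: moves to 14(W), 13(W), 11(W); every one is W ⇒ L
n=16: can move to 15, which is L ⇒ W
n=17: can move to 15, which is L ⇒ W
n=18: moves to 17(W), 16(W), 14(W); every one is W ⇒ L
n=19: can move to 18, which is L ⇒ W
n=20: can move to 18, which is L ⇒ W
n=21: moves to 20(W), 19(W), 17(W); every one is W ⇒ L
n=22: can move to 21, which is L ⇒ W
n=23: can move to 21, which is L ⇒ W
n=24: moves to 23(W), 22(W), 20(W); every one is W ⇒ L
n=25: can move to 24, which is L ⇒ W
n=26: can move to 24, which is L ⇒ W
n=27: moves to 26(W), 25(W), 23(W); every one is W ⇒ L
n=28: can move to 27, which is L ⇒ W
n=29: can move to 27, which is L ⇒ W
n=30: moves to 29(W), 28(W), 26(W); every one is W ⇒ L
n=31: can move to 30, which is L ⇒ W
n=32: can move to 30, which is L ⇒ W
n=33: moves to 32(W), 31(W), 29(W); every one is W ⇒ L
n=34: can move to 33, which is L ⇒ W
n=35: can move to 33, which is L ⇒ W
Reading off the rows marked L gives the requested list; there are 12 such values of n.

0, 3, 6, 9, 12, 15, 18, 21, 24, 27, 30, 33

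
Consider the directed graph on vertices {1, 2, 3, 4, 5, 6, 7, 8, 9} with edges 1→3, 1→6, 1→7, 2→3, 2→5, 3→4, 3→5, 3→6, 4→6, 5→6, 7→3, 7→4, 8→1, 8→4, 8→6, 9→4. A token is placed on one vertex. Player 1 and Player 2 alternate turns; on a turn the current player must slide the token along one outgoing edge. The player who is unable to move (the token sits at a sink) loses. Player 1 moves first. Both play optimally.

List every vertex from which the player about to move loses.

Work bottom-up. With no move the player to move loses. Otherwise the position is W if at least one move leads to an L position for the opponent, and L if every move leads to a W.
Every edge goes from a vertex to one that appears earlier in the order 6, 5, 4, 3, 7, 9, 1, 8, 2, so processing vertices in that order labels each vertex after all of its successors.
6: no outgoing edge → L
5: can move to 6, which is L ⇒ W
4: can move to 6, which is L ⇒ W
3: can move to 6, which is L ⇒ W
7: moves to 3(W), 4(W); every one is W ⇒ L
9: the only move is to 4(W), a W ⇒ L
1: can move to 7, which is L ⇒ W
8: can move to 6, which is L ⇒ W
2: moves to 3(W), 5(W); every one is W ⇒ L
The losing starting vertices are exactly the entries labelled L in this table (4 of them).

2, 6, 7, 9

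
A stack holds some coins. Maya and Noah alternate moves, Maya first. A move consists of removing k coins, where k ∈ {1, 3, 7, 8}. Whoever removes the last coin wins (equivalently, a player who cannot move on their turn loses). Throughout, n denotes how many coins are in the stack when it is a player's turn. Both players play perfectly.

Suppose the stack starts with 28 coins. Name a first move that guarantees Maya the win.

Work bottom-up. With no move the player to move loses. Otherwise the position is W if at least one move leads to an L position for the opponent, and L if every move leads to a W.
n=0: no move → L
n=1: W (go to 0, an L position)
n=2: L (sole option 1(W) is W)
n=3: W (go to 2, an L position)
n=4: L (options 3(W), 1(W) are all W)
n=5: W (go to 4, an L position)
n=6: L (options 5(W), 3(W) are all W)
n=7: W (go to 6, an L position)
n=8: W (go to 0, an L position)
n=9: W (go to 6, an L position)
n=10: W (go to 2, an L position)
n=11: W (go to 4, an L position)
n=12: W (go to 4, an L position)
n=13: W (go to 6, an L position)
n=14: W (go to 6, an L position)
n=15: L (options 14(W), 12(W), 8(W), 7(W) are all W)
n=16: W (go to 15, an L position)
n=17: L (options 16(W), 14(W), 10(W), 9(W) are all W)
n=18: W (go to 17, an L position)
n=19: L (options 18(W), 16(W), 12(W), 11(W) are all W)
n=20: W (go to 19, an L position)
n=21: L (options 20(W), 18(W), 14(W), 13(W) are all W)
n=22: W (go to 21, an L position)
n=23: W (go to 15, an L position)
n=24: W (go to 21, an L position)
n=25: W (go to 17, an L position)
n=26: W (go to 19, an L position)
n=27: W (go to 19, an L position)
n=28: W (go to 21, an L position)
From 28, the L positions reachable in one move are: 21.

Remove 7, leaving 21.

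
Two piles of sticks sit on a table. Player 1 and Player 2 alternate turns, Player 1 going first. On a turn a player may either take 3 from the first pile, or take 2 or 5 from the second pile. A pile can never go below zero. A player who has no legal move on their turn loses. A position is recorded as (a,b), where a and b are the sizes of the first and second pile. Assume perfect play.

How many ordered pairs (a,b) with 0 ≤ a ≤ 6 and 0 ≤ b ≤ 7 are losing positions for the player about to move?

25

Classify positions by backward induction: terminal positions (no move available) are L. From any other position, the mover wins iff some move reaches an L.
Every move lowers a or b (never raises either), so fill the grid row by row in increasing a, and left to right within a row: each cell's successors are then already labelled.
      b=0  b=1  b=2  b=3  b=4  b=5  b=6  b=7
a=0:    L    L    W    W    L    W    W    L
a=1:    L    L    W    W    L    W    W    L
a=2:    L    L    W    W    L    W    W    L
a=3:    W    W    L    L    W    W    L    W
a=4:    W    W    L    L    W    W    L    W
a=5:    W    W    L    L    W    W    L    W
a=6:    L    L    W    W    L    W    W    L
Cells with no legal move (terminal, hence L): (0,0), (0,1), (1,0), (1,1), (2,0), (2,1).
The remaining L cells, each justified by listing all of its moves:
(0,4): L (sole option (0,2)(W) is W)
(0,7): L (options (0,5)(W), (0,2)(W) are all W)
(1,4): L (sole option (1,2)(W) is W)
(1,7): L (options (1,5)(W), (1,2)(W) are all W)
(2,4): L (sole option (2,2)(W) is W)
(2,7): L (options (2,5)(W), (2,2)(W) are all W)
(3,2): L (options (0,2)(W), (3,0)(W) are all W)
(3,3): L (options (0,3)(W), (3,1)(W) are all W)
(3,6): L (options (0,6)(W), (3,4)(W), (3,1)(W) are all W)
(4,2): L (options (1,2)(W), (4,0)(W) are all W)
(4,3): L (options (1,3)(W), (4,1)(W) are all W)
(4,6): L (options (1,6)(W), (4,4)(W), (4,1)(W) are all W)
(5,2): L (options (2,2)(W), (5,0)(W) are all W)
(5,3): L (options (2,3)(W), (5,1)(W) are all W)
(5,6): L (options (2,6)(W), (5,4)(W), (5,1)(W) are all W)
(6,0): L (sole option (3,0)(W) is W)
(6,1): L (sole option (3,1)(W) is W)
(6,4): L (options (3,4)(W), (6,2)(W) are all W)
(6,7): L (options (3,7)(W), (6,5)(W), (6,2)(W) are all W)
Every other cell has at least one move into one of the L cells above, so it is W.
L cells per row: a=0: 4, a=1: 4, a=2: 4, a=3: 3, a=4: 3, a=5: 3, a=6: 4; total 25.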